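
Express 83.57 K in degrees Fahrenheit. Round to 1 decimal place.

K = (°F + 459.67) × 5/9.
Applying the formula gives -309.2 °F.

-309.2 °F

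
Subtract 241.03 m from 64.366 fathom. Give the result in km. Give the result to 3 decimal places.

64.366 fathom = 0.117713 km and 241.03 m = 0.241030 km.
0.117713 − 0.241030 ≈ -0.123 km.

-0.123 kilometers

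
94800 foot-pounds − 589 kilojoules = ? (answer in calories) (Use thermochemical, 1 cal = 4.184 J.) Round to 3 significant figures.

-110000 cal

94800 ft·lbf = 30719.8 cal and 589 kJ = 140774 cal.
30719.8 − 140774 ≈ -110000 cal.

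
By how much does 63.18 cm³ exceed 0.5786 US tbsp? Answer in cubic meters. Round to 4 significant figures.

5.462 × 10^-5 m³

63.18 cm³ = 6.31800 × 10^-5 m³ and 0.5786 US tbsp = 8.55562 × 10^-6 m³.
6.31800 × 10^-5 − 8.55562 × 10^-6 ≈ 5.462 × 10^-5 m³.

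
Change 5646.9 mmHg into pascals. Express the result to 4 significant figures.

1 mmHg = 133.322 pascals.
Then 5646.9 × 133.322 ≈ 752900 Pa.

752900 Pa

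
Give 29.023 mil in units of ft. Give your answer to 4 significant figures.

0.002419 feet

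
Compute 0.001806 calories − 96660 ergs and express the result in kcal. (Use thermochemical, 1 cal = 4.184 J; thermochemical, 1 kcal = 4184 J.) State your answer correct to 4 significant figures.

0.001806 cal = 1.80600e-6 kcal and 96660 erg = 2.31023e-6 kcal.
1.80600e-6 − 2.31023e-6 ≈ -5.042e-7 kcal.

-5.042e-7 kilocalories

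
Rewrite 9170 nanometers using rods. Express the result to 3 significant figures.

1.82e-6 rod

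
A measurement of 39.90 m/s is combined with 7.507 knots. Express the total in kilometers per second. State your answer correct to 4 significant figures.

0.04376 kilometers per second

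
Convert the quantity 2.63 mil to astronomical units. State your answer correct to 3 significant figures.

4.47e-16 astronomical units

1 mil = 1.69789e-16 au.
Then 2.63 × 1.69789e-16 ≈ 4.47e-16 au.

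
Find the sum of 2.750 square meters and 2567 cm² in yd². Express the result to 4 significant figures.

2.750 m² = 3.28897 yd² and 2567 cm² = 0.307011 yd².
3.28897 + 0.307011 ≈ 3.596 yd².

3.596 square yards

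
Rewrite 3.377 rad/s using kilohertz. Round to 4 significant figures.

1 radian per second = 0.000159155 kHz.
Thus 3.377 × 0.000159155 ≈ 0.0005375 kHz.

0.0005375 kilohertz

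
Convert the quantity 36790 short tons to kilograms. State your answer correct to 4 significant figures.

3.338e+7 kg

1 short ton = 907.185 kg.
So 36790 × 907.185 ≈ 3.338e+7 kg.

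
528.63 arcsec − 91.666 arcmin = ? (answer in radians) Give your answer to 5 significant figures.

528.63 arcsec = 0.00256287 rad and 91.666 arcmin = 0.0266646 rad.
0.00256287 − 0.0266646 ≈ -0.024102 rad.

-0.024102 rad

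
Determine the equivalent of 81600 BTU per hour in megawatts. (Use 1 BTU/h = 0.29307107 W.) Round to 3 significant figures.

1 BTU per hour = 2.93071 × 10^-7 MW.
Thus 81600 × 2.93071 × 10^-7 ≈ 0.0239 MW.

0.0239 MW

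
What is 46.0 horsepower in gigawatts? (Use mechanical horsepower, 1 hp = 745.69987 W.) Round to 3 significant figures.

3.43 × 10^-5 gigawatts

1 horsepower = 7.45700 × 10^-7 GW.
Thus 46.0 × 7.45700 × 10^-7 ≈ 3.43 × 10^-5 GW.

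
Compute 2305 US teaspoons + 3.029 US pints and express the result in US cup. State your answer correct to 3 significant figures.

54.1 US cup

2305 US tsp = 48.0208 US cup and 3.029 US pt = 6.05800 US cup.
48.0208 + 6.05800 ≈ 54.1 US cup.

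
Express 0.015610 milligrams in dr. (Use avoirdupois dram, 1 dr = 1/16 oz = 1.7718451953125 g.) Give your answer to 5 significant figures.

8.8100 × 10^-6 drams

1 mg = 0.000564383 dr.
So 0.015610 × 0.000564383 ≈ 8.8100 × 10^-6 dr.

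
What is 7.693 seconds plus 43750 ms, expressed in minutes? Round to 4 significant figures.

0.8574 min

7.693 s = 0.128217 min and 43750 ms = 0.729167 min.
0.128217 + 0.729167 ≈ 0.8574 min.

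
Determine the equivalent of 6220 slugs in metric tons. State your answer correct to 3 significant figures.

90.8 metric tons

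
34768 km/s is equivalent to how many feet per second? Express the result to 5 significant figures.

1 km/s = 3280.84 ft/s.
So 34768 × 3280.84 ≈ 1.1407e+8 ft/s.

1.1407e+8 ft/s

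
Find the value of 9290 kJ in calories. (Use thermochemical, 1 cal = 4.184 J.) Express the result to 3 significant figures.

2.22 × 10^6 cal

1 kilojoule = 239.006 calories.
Thus 9290 × 239.006 ≈ 2.22 × 10^6 cal.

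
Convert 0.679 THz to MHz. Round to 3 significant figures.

679000 MHz

1 terahertz = 1.00000e+6 megahertz.
So 0.679 × 1.00000e+6 ≈ 679000 MHz.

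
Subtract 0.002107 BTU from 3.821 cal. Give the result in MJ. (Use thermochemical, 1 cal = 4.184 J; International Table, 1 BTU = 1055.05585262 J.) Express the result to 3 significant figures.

1.38e-5 megajoules

3.821 cal = 1.59871e-5 MJ and 0.002107 BTU = 2.22300e-6 MJ.
1.59871e-5 − 2.22300e-6 ≈ 1.38e-5 MJ.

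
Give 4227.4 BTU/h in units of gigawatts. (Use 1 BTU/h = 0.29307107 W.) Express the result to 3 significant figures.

1.24 × 10^-6 GW

1 BTU/h = 2.93071 × 10^-10 GW.
4227.4 × 2.93071 × 10^-10 ≈ 1.24 × 10^-6 GW.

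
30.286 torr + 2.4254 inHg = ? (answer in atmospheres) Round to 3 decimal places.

0.121 atm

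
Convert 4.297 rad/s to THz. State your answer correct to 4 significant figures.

1 rad/s = 1.59155e-13 THz.
So 4.297 × 1.59155e-13 ≈ 6.839e-13 THz.

6.839e-13 THz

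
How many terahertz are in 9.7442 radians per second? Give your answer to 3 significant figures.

1.55 × 10^-12 terahertz

1 rad/s = 1.59155 × 10^-13 terahertz.
Thus 9.7442 × 1.59155 × 10^-13 ≈ 1.55 × 10^-12 THz.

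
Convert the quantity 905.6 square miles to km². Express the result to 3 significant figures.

1 square mile = 2.58999 km².
Then 905.6 × 2.58999 ≈ 2350 km².

2350 square kilometers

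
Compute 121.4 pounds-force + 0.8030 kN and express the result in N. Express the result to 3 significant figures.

121.4 lbf = 540.014 N and 0.8030 kN = 803.000 N.
540.014 + 803.000 ≈ 1340 N.

1340 newtons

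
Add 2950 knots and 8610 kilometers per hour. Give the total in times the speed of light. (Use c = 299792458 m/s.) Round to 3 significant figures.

1.30e-5 times the speed of light

2950 kn = 5.06221e-6 c and 8610 km/h = 7.97774e-6 c.
5.06221e-6 + 7.97774e-6 ≈ 1.30e-5 c.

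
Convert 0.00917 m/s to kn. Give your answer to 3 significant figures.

1 m/s = 1.94384 kn.
So 0.00917 × 1.94384 ≈ 0.0178 kn.

0.0178 kn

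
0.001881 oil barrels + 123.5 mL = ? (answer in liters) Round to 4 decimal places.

0.4226 L

0.001881 bbl = 0.299055 L and 123.5 mL = 0.123500 L.
0.299055 + 0.123500 ≈ 0.4226 L.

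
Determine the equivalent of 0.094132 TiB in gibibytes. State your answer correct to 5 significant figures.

96.391 gibibytes

1 tebibyte = 1024.00 gibibytes.
Thus 0.094132 × 1024.00 ≈ 96.391 GiB.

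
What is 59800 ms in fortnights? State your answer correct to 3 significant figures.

4.94 × 10^-5 fortnight

1 millisecond = 8.26720 × 10^-10 fortnights.
So 59800 × 8.26720 × 10^-10 ≈ 4.94 × 10^-5 fortnight.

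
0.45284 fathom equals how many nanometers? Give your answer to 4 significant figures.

1 fathom = 1.82880 × 10^9 nm.
Then 0.45284 × 1.82880 × 10^9 ≈ 8.282 × 10^8 nm.

8.282 × 10^8 nm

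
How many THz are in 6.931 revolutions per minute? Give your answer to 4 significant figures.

1.155e-13 terahertz

1 rpm = 1.66667e-14 THz.
6.931 × 1.66667e-14 ≈ 1.155e-13 THz.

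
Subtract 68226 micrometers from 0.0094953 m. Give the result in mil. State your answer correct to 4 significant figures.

-2312 mils

0.0094953 m = 373.831 mil and 68226 μm = 2686.06 mil.
373.831 − 2686.06 ≈ -2312 mil.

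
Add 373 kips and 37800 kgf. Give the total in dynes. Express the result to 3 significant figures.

373 kip = 1.65919 × 10^11 dyn and 37800 kgf = 3.70691 × 10^10 dyn.
1.65919 × 10^11 + 3.70691 × 10^10 ≈ 2.03 × 10^11 dyn.

2.03 × 10^11 dyn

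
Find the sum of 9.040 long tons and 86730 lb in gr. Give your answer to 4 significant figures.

7.489 × 10^8 grains

9.040 long ton = 1.41747 × 10^8 gr and 86730 lb = 6.07110 × 10^8 gr.
1.41747 × 10^8 + 6.07110 × 10^8 ≈ 7.489 × 10^8 gr.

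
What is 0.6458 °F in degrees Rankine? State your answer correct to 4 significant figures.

°R = °F + 459.67.
Applying the formula gives 460.3 °R.

460.3 °R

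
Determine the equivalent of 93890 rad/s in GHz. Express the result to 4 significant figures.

1.494e-5 gigahertz

1 radian per second = 1.59155e-10 GHz.
So 93890 × 1.59155e-10 ≈ 1.494e-5 GHz.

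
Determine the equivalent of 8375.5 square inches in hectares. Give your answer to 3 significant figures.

1 square inch = 6.45160e-8 ha.
8375.5 × 6.45160e-8 ≈ 0.000540 ha.

0.000540 ha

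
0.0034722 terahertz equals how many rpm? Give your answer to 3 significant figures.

2.08e+11 revolutions per minute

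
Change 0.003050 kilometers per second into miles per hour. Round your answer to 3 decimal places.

1 km/s = 2236.94 mph.
Thus 0.003050 × 2236.94 ≈ 6.823 mph.

6.823 miles per hour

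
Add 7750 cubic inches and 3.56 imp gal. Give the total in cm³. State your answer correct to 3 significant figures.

143000 cm³

7750 in³ = 127000 cm³ and 3.56 imp gal = 16184.1 cm³.
127000 + 16184.1 ≈ 143000 cm³.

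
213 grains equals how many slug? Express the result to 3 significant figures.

1 grain = 4.44014e-6 slug.
So 213 × 4.44014e-6 ≈ 0.000946 slug.

0.000946 slug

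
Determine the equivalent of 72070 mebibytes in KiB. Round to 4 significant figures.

7.380 × 10^7 KiB

1 MiB = 1024.00 kibibytes.
Then 72070 × 1024.00 ≈ 7.380 × 10^7 KiB.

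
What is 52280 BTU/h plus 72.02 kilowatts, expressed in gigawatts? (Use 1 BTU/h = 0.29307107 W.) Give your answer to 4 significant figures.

8.734e-5 GW

52280 BTU/h = 1.53218e-5 GW and 72.02 kW = 7.20200e-5 GW.
1.53218e-5 + 7.20200e-5 ≈ 8.734e-5 GW.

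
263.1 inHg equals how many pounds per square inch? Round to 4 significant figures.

1 inHg = 0.491154 psi.
Thus 263.1 × 0.491154 ≈ 129.2 psi.

129.2 pounds per square inch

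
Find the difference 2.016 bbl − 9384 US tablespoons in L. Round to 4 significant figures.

2.016 bbl = 320.518 L and 9384 US tbsp = 138.759 L.
320.518 − 138.759 ≈ 181.8 L.

181.8 liters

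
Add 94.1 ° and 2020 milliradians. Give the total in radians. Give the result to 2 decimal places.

3.66 radians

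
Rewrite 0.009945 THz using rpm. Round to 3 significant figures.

1 terahertz = 6.00000e+13 revolutions per minute.
0.009945 × 6.00000e+13 ≈ 5.97e+11 rpm.

5.97e+11 rpm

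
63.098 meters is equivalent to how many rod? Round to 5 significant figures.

12.546 rod

1 m = 0.198839 rod.
63.098 × 0.198839 ≈ 12.546 rod.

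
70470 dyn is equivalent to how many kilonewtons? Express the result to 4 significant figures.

1 dyn = 1.00000e-8 kilonewtons.
Then 70470 × 1.00000e-8 ≈ 0.0007047 kN.

0.0007047 kN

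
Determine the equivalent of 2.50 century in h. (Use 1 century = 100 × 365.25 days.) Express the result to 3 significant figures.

2.19e+6 h

1 century = 876600 hours.
Thus 2.50 × 876600 ≈ 2.19e+6 h.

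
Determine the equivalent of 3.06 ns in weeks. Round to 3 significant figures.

5.06e-15 weeks

1 ns = 1.65344e-15 wk.
Then 3.06 × 1.65344e-15 ≈ 5.06e-15 wk.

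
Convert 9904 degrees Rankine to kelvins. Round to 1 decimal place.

5502.2 K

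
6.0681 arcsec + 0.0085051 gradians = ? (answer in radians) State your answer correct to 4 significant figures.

6.0681 arcsec = 2.94190 × 10^-5 rad and 0.0085051 grad = 0.000133598 rad.
2.94190 × 10^-5 + 0.000133598 ≈ 0.0001630 rad.

0.0001630 radians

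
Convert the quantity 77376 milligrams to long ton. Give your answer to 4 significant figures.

7.615e-5 long tons

1 milligram = 9.84207e-10 long ton.
Thus 77376 × 9.84207e-10 ≈ 7.615e-5 long ton.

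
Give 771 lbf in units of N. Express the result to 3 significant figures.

1 lbf = 4.44822 newtons.
771 × 4.44822 ≈ 3430 N.

3430 N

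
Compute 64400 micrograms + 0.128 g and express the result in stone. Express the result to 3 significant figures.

64400 μg = 1.01413 × 10^-5 st and 0.128 g = 2.01565 × 10^-5 st.
1.01413 × 10^-5 + 2.01565 × 10^-5 ≈ 3.03 × 10^-5 st.

3.03 × 10^-5 st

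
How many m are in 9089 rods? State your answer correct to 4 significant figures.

45710 meters

1 rod = 5.02920 meters.
Then 9089 × 5.02920 ≈ 45710 m.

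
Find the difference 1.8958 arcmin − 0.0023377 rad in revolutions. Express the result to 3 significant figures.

1.8958 arcmin = 8.77685e-5 rev and 0.0023377 rad = 0.000372057 rev.
8.77685e-5 − 0.000372057 ≈ -0.000284 rev.

-0.000284 revolutions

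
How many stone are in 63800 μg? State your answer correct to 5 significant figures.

1.0047 × 10^-5 stone

1 μg = 1.57473 × 10^-10 stone.
63800 × 1.57473 × 10^-10 ≈ 1.0047 × 10^-5 st.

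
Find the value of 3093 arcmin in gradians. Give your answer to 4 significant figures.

57.28 gradians

1 arcminute = 0.0185185 grad.
3093 × 0.0185185 ≈ 57.28 grad.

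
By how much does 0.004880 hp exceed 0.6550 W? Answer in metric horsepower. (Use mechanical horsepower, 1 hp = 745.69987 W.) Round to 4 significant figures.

0.004880 hp = 0.00494768 PS and 0.6550 W = 0.000890552 PS.
0.00494768 − 0.000890552 ≈ 0.004057 PS.

0.004057 PS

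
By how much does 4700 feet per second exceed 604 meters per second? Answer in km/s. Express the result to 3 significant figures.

4700 ft/s = 1.43256 km/s and 604 m/s = 0.604000 km/s.
1.43256 − 0.604000 ≈ 0.829 km/s.

0.829 kilometers per second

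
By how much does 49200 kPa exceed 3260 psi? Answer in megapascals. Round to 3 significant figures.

49200 kPa = 49.2000 MPa and 3260 psi = 22.4769 MPa.
49.2000 − 22.4769 ≈ 26.7 MPa.

26.7 MPa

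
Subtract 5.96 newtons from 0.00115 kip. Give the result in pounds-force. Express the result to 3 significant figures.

0.00115 kip = 1.15000 lbf and 5.96 N = 1.33986 lbf.
1.15000 − 1.33986 ≈ -0.190 lbf.

-0.190 lbf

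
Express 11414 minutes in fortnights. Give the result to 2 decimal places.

1 min = 4.96032e-5 fortnight.
11414 × 4.96032e-5 ≈ 0.57 fortnight.

0.57 fortnight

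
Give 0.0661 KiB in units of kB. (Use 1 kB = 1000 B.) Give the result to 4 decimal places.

0.0677 kilobytes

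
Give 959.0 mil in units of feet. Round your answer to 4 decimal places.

0.0799 feet

1 mil = 8.33333e-5 ft.
Then 959.0 × 8.33333e-5 ≈ 0.0799 ft.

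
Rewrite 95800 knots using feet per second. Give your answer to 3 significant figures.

1 kn = 1.68781 feet per second.
95800 × 1.68781 ≈ 162000 ft/s.

162000 feet per second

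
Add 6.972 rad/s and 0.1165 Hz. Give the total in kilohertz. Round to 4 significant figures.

0.001226 kHz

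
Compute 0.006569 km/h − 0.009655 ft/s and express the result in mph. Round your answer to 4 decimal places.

0.006569 km/h = 0.00408179 mph and 0.009655 ft/s = 0.00658295 mph.
0.00408179 − 0.00658295 ≈ -0.0025 mph.

-0.0025 mph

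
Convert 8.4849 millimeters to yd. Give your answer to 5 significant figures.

0.0092792 yd

1 millimeter = 0.00109361 yards.
Thus 8.4849 × 0.00109361 ≈ 0.0092792 yd.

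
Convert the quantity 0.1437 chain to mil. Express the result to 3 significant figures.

1 chain = 792000 mils.
So 0.1437 × 792000 ≈ 114000 mil.

114000 mils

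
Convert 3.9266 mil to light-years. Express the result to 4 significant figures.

1.054 × 10^-20 ly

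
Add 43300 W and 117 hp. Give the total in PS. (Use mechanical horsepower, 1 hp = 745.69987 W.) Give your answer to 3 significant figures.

177 metric horsepower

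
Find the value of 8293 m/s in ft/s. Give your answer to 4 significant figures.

1 meter per second = 3.28084 ft/s.
8293 × 3.28084 ≈ 27210 ft/s.

27210 feet per second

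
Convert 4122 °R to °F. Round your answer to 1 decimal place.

3662.3 °F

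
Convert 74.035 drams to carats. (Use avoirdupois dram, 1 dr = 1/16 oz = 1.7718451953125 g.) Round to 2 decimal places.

1 dr = 8.85923 carats.
74.035 × 8.85923 ≈ 655.89 ct.

655.89 carats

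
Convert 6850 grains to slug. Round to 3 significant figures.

0.0304 slug

1 grain = 4.44014e-6 slugs.
6850 × 4.44014e-6 ≈ 0.0304 slug.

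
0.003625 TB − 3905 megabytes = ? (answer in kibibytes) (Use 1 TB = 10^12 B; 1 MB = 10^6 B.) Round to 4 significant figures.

0.003625 TB = 3.54004 × 10^6 KiB and 3905 MB = 3.81348 × 10^6 KiB.
3.54004 × 10^6 − 3.81348 × 10^6 ≈ -273400 KiB.

-273400 KiB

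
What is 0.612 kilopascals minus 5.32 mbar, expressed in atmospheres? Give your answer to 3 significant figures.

0.612 kPa = 0.00603997 atm and 5.32 mbar = 0.00525043 atm.
0.00603997 − 0.00525043 ≈ 0.000790 atm.

0.000790 atm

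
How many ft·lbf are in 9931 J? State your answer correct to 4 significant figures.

7325 ft·lbf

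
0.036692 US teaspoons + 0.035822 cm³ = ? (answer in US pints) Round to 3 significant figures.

0.000458 US pt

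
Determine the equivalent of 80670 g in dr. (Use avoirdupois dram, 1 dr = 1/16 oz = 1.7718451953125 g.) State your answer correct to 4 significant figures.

1 g = 0.564383 dr.
Thus 80670 × 0.564383 ≈ 45530 dr.

45530 drams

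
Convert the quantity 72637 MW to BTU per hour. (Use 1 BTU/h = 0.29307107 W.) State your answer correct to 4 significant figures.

2.478 × 10^11 BTU/h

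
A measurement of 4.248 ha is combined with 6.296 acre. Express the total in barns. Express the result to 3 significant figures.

6.80e+32 barn

4.248 ha = 4.24800e+32 barn and 6.296 acre = 2.54790e+32 barn.
4.24800e+32 + 2.54790e+32 ≈ 6.80e+32 barn.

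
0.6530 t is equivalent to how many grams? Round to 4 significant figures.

653000 g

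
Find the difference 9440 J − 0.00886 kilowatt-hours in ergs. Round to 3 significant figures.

9440 J = 9.44000 × 10^10 erg and 0.00886 kWh = 3.18960 × 10^11 erg.
9.44000 × 10^10 − 3.18960 × 10^11 ≈ -2.25 × 10^11 erg.

-2.25 × 10^11 erg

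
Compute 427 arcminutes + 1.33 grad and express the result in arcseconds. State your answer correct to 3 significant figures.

29900 arcsec

427 arcmin = 25620.0 arcsec and 1.33 grad = 4309.20 arcsec.
25620.0 + 4309.20 ≈ 29900 arcsec.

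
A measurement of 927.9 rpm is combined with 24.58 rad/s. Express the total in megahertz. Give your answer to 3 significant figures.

927.9 rpm = 1.54650e-5 MHz and 24.58 rad/s = 3.91203e-6 MHz.
1.54650e-5 + 3.91203e-6 ≈ 1.94e-5 MHz.

1.94e-5 megahertz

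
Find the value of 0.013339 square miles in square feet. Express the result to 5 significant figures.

1 mi² = 2.78784 × 10^7 ft².
Thus 0.013339 × 2.78784 × 10^7 ≈ 371870 ft².

371870 ft²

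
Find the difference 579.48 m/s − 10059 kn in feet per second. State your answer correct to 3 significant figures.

-15100 feet per second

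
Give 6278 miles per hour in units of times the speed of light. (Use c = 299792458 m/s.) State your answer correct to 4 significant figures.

1 mile per hour = 1.49116 × 10^-9 c.
So 6278 × 1.49116 × 10^-9 ≈ 9.362 × 10^-6 c.

9.362 × 10^-6 c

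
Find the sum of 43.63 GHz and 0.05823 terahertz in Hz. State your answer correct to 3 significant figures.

43.63 GHz = 4.36300e+10 Hz and 0.05823 THz = 5.82300e+10 Hz.
4.36300e+10 + 5.82300e+10 ≈ 1.02e+11 Hz.

1.02e+11 hertz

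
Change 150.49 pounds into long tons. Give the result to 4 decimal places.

0.0672 long tons

1 lb = 0.000446429 long ton.
So 150.49 × 0.000446429 ≈ 0.0672 long ton.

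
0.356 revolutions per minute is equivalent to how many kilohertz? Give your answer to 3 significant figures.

5.93e-6 kilohertz

1 rpm = 1.66667e-5 kHz.
Thus 0.356 × 1.66667e-5 ≈ 5.93e-6 kHz.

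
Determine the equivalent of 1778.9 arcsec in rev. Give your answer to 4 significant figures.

0.001373 rev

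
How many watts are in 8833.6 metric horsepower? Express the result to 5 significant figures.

1 metric horsepower = 735.499 watts.
So 8833.6 × 735.499 ≈ 6.4971 × 10^6 W.

6.4971 × 10^6 W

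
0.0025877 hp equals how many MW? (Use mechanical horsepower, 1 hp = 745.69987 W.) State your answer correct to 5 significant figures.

1 hp = 0.000745700 megawatts.
Thus 0.0025877 × 0.000745700 ≈ 1.9296 × 10^-6 MW.

1.9296 × 10^-6 MW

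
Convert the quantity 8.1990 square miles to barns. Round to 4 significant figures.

2.124 × 10^35 barn

1 mi² = 2.58999 × 10^34 barn.
Then 8.1990 × 2.58999 × 10^34 ≈ 2.124 × 10^35 barn.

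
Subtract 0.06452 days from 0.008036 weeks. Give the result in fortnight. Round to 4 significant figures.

0.008036 wk = 0.00401800 fortnight and 0.06452 d = 0.00460857 fortnight.
0.00401800 − 0.00460857 ≈ -0.0005906 fortnight.

-0.0005906 fortnight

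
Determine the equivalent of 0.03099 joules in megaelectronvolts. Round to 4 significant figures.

1.934 × 10^11 megaelectronvolts

1 J = 6.24151 × 10^12 megaelectronvolts.
0.03099 × 6.24151 × 10^12 ≈ 1.934 × 10^11 MeV.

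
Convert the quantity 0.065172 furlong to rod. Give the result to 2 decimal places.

1 furlong = 40.0000 rods.
0.065172 × 40.0000 ≈ 2.61 rod.

2.61 rod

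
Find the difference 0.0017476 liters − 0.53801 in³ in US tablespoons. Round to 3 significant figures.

0.0017476 L = 0.118187 US tbsp and 0.53801 in³ = 0.596236 US tbsp.
0.118187 − 0.596236 ≈ -0.478 US tbsp.

-0.478 US tablespoons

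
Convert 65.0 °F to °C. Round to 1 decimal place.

°C = (°F − 32) × 5/9.
Applying the formula gives 18.3 °C.

18.3 degrees Celsius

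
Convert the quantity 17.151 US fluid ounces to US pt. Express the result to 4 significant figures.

1.072 US pt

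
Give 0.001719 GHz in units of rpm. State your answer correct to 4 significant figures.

1.031e+8 rpm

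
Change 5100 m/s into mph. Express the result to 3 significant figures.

11400 mph

1 m/s = 2.23694 miles per hour.
So 5100 × 2.23694 ≈ 11400 mph.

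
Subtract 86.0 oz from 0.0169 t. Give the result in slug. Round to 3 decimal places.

0.0169 t = 1.15802 slug and 86.0 oz = 0.167060 slug.
1.15802 − 0.167060 ≈ 0.991 slug.

0.991 slugs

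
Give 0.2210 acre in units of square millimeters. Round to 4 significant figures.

8.944 × 10^8 mm²

1 acre = 4.04686 × 10^9 square millimeters.
Thus 0.2210 × 4.04686 × 10^9 ≈ 8.944 × 10^8 mm².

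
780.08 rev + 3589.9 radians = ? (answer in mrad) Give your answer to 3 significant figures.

780.08 rev = 4.90139 × 10^6 mrad and 3589.9 rad = 3.58990 × 10^6 mrad.
4.90139 × 10^6 + 3.58990 × 10^6 ≈ 8.49 × 10^6 mrad.

8.49 × 10^6 mrad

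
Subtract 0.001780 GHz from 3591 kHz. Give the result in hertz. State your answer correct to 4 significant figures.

3591 kHz = 3.59100 × 10^6 Hz and 0.001780 GHz = 1.78000 × 10^6 Hz.
3.59100 × 10^6 − 1.78000 × 10^6 ≈ 1.811 × 10^6 Hz.

1.811 × 10^6 hertz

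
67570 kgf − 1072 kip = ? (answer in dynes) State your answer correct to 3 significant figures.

67570 kgf = 6.62635 × 10^10 dyn and 1072 kip = 4.76849 × 10^11 dyn.
6.62635 × 10^10 − 4.76849 × 10^11 ≈ -4.11 × 10^11 dyn.

-4.11 × 10^11 dyn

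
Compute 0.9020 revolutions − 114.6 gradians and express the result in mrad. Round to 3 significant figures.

3870 milliradians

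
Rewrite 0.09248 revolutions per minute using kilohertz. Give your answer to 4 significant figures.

1 revolution per minute = 1.66667 × 10^-5 kHz.
0.09248 × 1.66667 × 10^-5 ≈ 1.541 × 10^-6 kHz.

1.541 × 10^-6 kilohertz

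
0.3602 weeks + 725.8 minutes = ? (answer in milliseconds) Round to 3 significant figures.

2.61 × 10^8 milliseconds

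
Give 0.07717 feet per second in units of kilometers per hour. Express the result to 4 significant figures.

0.08468 km/h

1 foot per second = 1.09728 km/h.
Thus 0.07717 × 1.09728 ≈ 0.08468 km/h.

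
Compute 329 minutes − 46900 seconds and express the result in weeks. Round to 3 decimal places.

329 min = 0.0326389 wk and 46900 s = 0.0775463 wk.
0.0326389 − 0.0775463 ≈ -0.045 wk.

-0.045 wk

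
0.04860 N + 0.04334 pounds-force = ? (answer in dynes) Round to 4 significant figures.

0.04860 N = 4860.00 dyn and 0.04334 lbf = 19278.6 dyn.
4860.00 + 19278.6 ≈ 24140 dyn.

24140 dynes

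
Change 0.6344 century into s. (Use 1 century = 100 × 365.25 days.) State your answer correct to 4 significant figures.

2.002e+9 s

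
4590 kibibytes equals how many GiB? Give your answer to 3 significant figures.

0.00438 GiB

1 KiB = 9.53674 × 10^-7 GiB.
So 4590 × 9.53674 × 10^-7 ≈ 0.00438 GiB.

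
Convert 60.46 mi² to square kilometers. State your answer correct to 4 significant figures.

156.6 square kilometers

1 mi² = 2.58999 km².
60.46 × 2.58999 ≈ 156.6 km².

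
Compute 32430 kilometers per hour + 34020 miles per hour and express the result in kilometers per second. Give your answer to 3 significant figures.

32430 km/h = 9.00833 km/s and 34020 mph = 15.2083 km/s.
9.00833 + 15.2083 ≈ 24.2 km/s.

24.2 km/s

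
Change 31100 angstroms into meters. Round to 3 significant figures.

1 angstrom = 1.00000 × 10^-10 meters.
31100 × 1.00000 × 10^-10 ≈ 3.11 × 10^-6 m.

3.11 × 10^-6 meters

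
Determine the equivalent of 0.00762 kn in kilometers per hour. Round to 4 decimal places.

0.0141 km/h

1 kn = 1.85200 km/h.
Thus 0.00762 × 1.85200 ≈ 0.0141 km/h.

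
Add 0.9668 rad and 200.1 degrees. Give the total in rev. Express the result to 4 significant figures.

0.9668 rad = 0.153871 rev and 200.1 ° = 0.555833 rev.
0.153871 + 0.555833 ≈ 0.7097 rev.

0.7097 rev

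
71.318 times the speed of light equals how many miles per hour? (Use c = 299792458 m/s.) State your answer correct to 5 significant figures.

1 c = 6.70617e+8 miles per hour.
71.318 × 6.70617e+8 ≈ 4.7827e+10 mph.

4.7827e+10 mph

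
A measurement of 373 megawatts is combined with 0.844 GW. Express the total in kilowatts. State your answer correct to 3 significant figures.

1.22 × 10^6 kW

373 MW = 373000 kW and 0.844 GW = 844000 kW.
373000 + 844000 ≈ 1.22 × 10^6 kW.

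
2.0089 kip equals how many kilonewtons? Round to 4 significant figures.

1 kip = 4.44822 kilonewtons.
Then 2.0089 × 4.44822 ≈ 8.936 kN.

8.936 kilonewtons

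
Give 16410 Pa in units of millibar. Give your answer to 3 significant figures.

1 pascal = 0.0100000 mbar.
So 16410 × 0.0100000 ≈ 164 mbar.

164 mbar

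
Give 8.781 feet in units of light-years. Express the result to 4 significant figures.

2.829e-16 light-years

1 ft = 3.22174e-17 light-years.
Then 8.781 × 3.22174e-17 ≈ 2.829e-16 ly.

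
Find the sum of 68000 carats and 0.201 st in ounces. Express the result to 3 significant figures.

68000 ct = 479.726 oz and 0.201 st = 45.0240 oz.
479.726 + 45.0240 ≈ 525 oz.

525 oz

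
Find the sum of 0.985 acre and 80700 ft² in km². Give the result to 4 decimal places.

0.0115 km²

0.985 acre = 0.00398615 km² and 80700 ft² = 0.00749728 km².
0.00398615 + 0.00749728 ≈ 0.0115 km².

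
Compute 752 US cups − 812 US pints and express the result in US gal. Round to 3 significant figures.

-54.5 US gallons

752 US cup = 47.0000 US gal and 812 US pt = 101.500 US gal.
47.0000 − 101.500 ≈ -54.5 US gal.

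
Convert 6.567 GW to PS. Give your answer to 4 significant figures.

8.929e+6 metric horsepower

1 GW = 1.35962e+6 PS.
Then 6.567 × 1.35962e+6 ≈ 8.929e+6 PS.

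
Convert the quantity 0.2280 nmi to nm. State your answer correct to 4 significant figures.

4.223e+11 nanometers

1 nautical mile = 1.85200e+12 nm.
Then 0.2280 × 1.85200e+12 ≈ 4.223e+11 nm.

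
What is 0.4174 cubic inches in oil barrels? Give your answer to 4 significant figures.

4.302 × 10^-5 bbl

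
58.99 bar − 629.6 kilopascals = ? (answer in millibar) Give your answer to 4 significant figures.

58.99 bar = 58990.0 mbar and 629.6 kPa = 6296.00 mbar.
58990.0 − 6296.00 ≈ 52690 mbar.

52690 millibar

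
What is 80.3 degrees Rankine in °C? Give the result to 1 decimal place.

°R = (°C + 273.15) × 9/5.
Applying the formula gives -228.5 °C.

-228.5 °C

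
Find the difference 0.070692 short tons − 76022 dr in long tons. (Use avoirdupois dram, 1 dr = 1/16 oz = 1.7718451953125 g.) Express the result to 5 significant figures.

0.070692 short ton = 0.0631179 long ton and 76022 dr = 0.132572 long ton.
0.0631179 − 0.132572 ≈ -0.069454 long ton.

-0.069454 long tons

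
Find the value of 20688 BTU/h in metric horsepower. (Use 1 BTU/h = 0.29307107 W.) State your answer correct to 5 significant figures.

8.2435 PS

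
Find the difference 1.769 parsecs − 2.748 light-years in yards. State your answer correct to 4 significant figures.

1.769 pc = 5.96956e+16 yd and 2.748 ly = 2.84319e+16 yd.
5.96956e+16 − 2.84319e+16 ≈ 3.126e+16 yd.

3.126e+16 yd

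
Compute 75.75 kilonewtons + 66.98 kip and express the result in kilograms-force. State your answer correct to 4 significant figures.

38110 kilograms-force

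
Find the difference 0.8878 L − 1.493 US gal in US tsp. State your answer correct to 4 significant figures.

-966.5 US tsp

0.8878 L = 180.121 US tsp and 1.493 US gal = 1146.62 US tsp.
180.121 − 1146.62 ≈ -966.5 US tsp.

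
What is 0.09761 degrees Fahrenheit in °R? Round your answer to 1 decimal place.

°R = °F + 459.67.
Applying the formula gives 459.8 °R.

459.8 °R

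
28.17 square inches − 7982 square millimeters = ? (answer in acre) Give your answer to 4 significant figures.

2.519 × 10^-6 acres

28.17 in² = 4.49093 × 10^-6 acre and 7982 mm² = 1.97240 × 10^-6 acre.
4.49093 × 10^-6 − 1.97240 × 10^-6 ≈ 2.519 × 10^-6 acre.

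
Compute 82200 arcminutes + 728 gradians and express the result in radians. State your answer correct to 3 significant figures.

82200 arcmin = 23.9110 rad and 728 grad = 11.4354 rad.
23.9110 + 11.4354 ≈ 35.3 rad.

35.3 rad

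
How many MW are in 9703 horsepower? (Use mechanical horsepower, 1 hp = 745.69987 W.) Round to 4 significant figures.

7.236 MW

1 horsepower = 0.000745700 MW.
9703 × 0.000745700 ≈ 7.236 MW.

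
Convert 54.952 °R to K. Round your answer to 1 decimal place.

30.5 K

°R = K × 9/5.
Applying the formula gives 30.5 K.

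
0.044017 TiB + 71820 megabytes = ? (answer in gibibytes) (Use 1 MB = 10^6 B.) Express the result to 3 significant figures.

0.044017 TiB = 45.0734 GiB and 71820 MB = 66.8876 GiB.
45.0734 + 66.8876 ≈ 112 GiB.

112 GiB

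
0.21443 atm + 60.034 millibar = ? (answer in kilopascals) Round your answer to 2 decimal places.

0.21443 atm = 21.7271 kPa and 60.034 mbar = 6.00340 kPa.
21.7271 + 6.00340 ≈ 27.73 kPa.

27.73 kPa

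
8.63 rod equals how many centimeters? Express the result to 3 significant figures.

4340 centimeters

1 rod = 502.920 cm.
Thus 8.63 × 502.920 ≈ 4340 cm.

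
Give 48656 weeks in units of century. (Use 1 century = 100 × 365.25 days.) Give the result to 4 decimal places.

1 wk = 0.000191650 century.
Then 48656 × 0.000191650 ≈ 9.3249 century.

9.3249 centuries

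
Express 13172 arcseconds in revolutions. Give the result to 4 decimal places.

0.0102 revolutions

1 arcsec = 7.71605 × 10^-7 revolutions.
So 13172 × 7.71605 × 10^-7 ≈ 0.0102 rev.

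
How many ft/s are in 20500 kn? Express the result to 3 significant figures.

1 knot = 1.68781 feet per second.
20500 × 1.68781 ≈ 34600 ft/s.

34600 ft/s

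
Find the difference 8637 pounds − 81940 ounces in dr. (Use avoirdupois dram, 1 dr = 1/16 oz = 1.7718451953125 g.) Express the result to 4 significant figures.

8637 lb = 2.21107 × 10^6 dr and 81940 oz = 1.31104 × 10^6 dr.
2.21107 × 10^6 − 1.31104 × 10^6 ≈ 900000 dr.

900000 drams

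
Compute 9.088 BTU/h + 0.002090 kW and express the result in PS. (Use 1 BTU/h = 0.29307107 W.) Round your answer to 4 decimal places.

9.088 BTU/h = 0.00362126 PS and 0.002090 kW = 0.00284161 PS.
0.00362126 + 0.00284161 ≈ 0.0065 PS.

0.0065 metric horsepower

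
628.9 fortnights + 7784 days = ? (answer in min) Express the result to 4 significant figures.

2.389e+7 min

628.9 fortnight = 1.26786e+7 min and 7784 d = 1.12090e+7 min.
1.26786e+7 + 1.12090e+7 ≈ 2.389e+7 min.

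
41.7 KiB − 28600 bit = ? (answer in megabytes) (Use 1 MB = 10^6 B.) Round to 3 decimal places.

41.7 KiB = 0.0427008 MB and 28600 bit = 0.00357500 MB.
0.0427008 − 0.00357500 ≈ 0.039 MB.

0.039 MB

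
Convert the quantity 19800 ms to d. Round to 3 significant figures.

1 millisecond = 1.15741 × 10^-8 days.
Thus 19800 × 1.15741 × 10^-8 ≈ 0.000229 d.

0.000229 d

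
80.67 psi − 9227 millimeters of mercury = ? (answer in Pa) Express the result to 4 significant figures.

-674000 Pa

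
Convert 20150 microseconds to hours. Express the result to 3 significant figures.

5.60e-6 hours

1 μs = 2.77778e-10 h.
Thus 20150 × 2.77778e-10 ≈ 5.60e-6 h.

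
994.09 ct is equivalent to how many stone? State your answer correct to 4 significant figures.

0.03131 st

1 ct = 3.14946e-5 st.
So 994.09 × 3.14946e-5 ≈ 0.03131 st.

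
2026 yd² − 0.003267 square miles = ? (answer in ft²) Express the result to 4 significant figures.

-72840 ft²

2026 yd² = 18234.0 ft² and 0.003267 mi² = 91078.7 ft².
18234.0 − 91078.7 ≈ -72840 ft².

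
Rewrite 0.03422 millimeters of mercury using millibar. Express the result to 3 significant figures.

0.0456 millibar

1 millimeter of mercury = 1.33322 millibar.
0.03422 × 1.33322 ≈ 0.0456 mbar.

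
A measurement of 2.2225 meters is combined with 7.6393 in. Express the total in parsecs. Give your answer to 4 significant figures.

7.831e-17 pc

2.2225 m = 7.20263e-17 pc and 7.6393 in = 6.28835e-18 pc.
7.20263e-17 + 6.28835e-18 ≈ 7.831e-17 pc.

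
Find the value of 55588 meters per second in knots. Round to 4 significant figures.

108100 knots

1 m/s = 1.94384 kn.
Then 55588 × 1.94384 ≈ 108100 kn.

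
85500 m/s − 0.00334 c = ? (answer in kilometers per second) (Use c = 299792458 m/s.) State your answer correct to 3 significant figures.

85500 m/s = 85.5000 km/s and 0.00334 c = 1001.31 km/s.
85.5000 − 1001.31 ≈ -916 km/s.

-916 km/s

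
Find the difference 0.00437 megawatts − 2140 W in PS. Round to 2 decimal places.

3.03 metric horsepower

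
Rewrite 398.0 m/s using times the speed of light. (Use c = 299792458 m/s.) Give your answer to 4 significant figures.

1.328 × 10^-6 times the speed of light

1 meter per second = 3.33564 × 10^-9 times the speed of light.
So 398.0 × 3.33564 × 10^-9 ≈ 1.328 × 10^-6 c.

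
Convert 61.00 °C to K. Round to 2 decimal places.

K = °C + 273.15.
Applying the formula gives 334.15 K.

334.15 K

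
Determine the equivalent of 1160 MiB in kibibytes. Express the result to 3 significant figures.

1 mebibyte = 1024.00 KiB.
So 1160 × 1024.00 ≈ 1.19e+6 KiB.

1.19e+6 KiB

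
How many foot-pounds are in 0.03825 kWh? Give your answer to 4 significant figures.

1 kWh = 2.65522 × 10^6 ft·lbf.
Then 0.03825 × 2.65522 × 10^6 ≈ 101600 ft·lbf.

101600 ft·lbf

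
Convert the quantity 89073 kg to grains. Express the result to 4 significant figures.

1 kilogram = 15432.4 gr.
Then 89073 × 15432.4 ≈ 1.375 × 10^9 gr.

1.375 × 10^9 grains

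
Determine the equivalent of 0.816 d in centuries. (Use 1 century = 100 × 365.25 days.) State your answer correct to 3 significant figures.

1 day = 2.73785 × 10^-5 centuries.
So 0.816 × 2.73785 × 10^-5 ≈ 2.23 × 10^-5 century.

2.23 × 10^-5 century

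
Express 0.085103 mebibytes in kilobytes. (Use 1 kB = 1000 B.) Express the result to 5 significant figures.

1 MiB = 1048.58 kilobytes.
0.085103 × 1048.58 ≈ 89.237 kB.

89.237 kB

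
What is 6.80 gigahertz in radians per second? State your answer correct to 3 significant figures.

4.27e+10 radians per second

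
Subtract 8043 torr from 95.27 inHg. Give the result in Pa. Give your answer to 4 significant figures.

-749700 Pa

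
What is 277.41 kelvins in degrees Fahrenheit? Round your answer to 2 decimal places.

39.67 degrees Fahrenheit

K = (°F + 459.67) × 5/9.
Applying the formula gives 39.67 °F.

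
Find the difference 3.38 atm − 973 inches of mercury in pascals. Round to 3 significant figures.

-2.95 × 10^6 pascals

3.38 atm = 342478.5 Pa and 973 inHg = 3294956 Pa.
342478.5 − 3294956 ≈ -2.95 × 10^6 Pa.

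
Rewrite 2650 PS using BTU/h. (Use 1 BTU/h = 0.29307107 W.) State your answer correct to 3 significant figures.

1 metric horsepower = 2509.63 BTU/h.
Then 2650 × 2509.63 ≈ 6.65e+6 BTU/h.

6.65e+6 BTU/h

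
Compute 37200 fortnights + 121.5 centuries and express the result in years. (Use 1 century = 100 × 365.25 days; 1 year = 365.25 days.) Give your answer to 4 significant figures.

13580 yr

37200 fortnight = 1425.87 yr and 121.5 century = 12150.0 yr.
1425.87 + 12150.0 ≈ 13580 yr.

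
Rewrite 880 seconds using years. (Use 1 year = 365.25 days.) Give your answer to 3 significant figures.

1 s = 3.16881e-8 yr.
So 880 × 3.16881e-8 ≈ 2.79e-5 yr.

2.79e-5 yr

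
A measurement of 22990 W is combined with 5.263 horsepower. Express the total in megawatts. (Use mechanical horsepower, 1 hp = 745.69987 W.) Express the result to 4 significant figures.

22990 W = 0.0229900 MW and 5.263 hp = 0.00392462 MW.
0.0229900 + 0.00392462 ≈ 0.02691 MW.

0.02691 MW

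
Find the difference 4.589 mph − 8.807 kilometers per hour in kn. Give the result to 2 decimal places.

4.589 mph = 3.98773 kn and 8.807 km/h = 4.75540 kn.
3.98773 − 4.75540 ≈ -0.77 kn.

-0.77 knots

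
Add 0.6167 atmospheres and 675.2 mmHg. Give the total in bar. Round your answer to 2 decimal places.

1.53 bar

0.6167 atm = 0.624871 bar and 675.2 mmHg = 0.900193 bar.
0.624871 + 0.900193 ≈ 1.53 bar.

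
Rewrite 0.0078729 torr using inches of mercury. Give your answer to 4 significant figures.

0.0003100 inches of mercury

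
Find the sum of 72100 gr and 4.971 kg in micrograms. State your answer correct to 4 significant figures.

9.643e+9 μg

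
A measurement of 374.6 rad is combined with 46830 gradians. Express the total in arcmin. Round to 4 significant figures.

374.6 rad = 1.28778 × 10^6 arcmin and 46830 grad = 2.52882 × 10^6 arcmin.
1.28778 × 10^6 + 2.52882 × 10^6 ≈ 3.817 × 10^6 arcmin.

3.817 × 10^6 arcmin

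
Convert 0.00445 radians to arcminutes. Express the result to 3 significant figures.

15.3 arcminutes

1 rad = 3437.75 arcmin.
0.00445 × 3437.75 ≈ 15.3 arcmin.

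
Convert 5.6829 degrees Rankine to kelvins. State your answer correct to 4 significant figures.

3.157 K

°R = K × 9/5.
Applying the formula gives 3.157 K.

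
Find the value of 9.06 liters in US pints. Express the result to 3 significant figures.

19.1 US pints

1 L = 2.11338 US pints.
Thus 9.06 × 2.11338 ≈ 19.1 US pt.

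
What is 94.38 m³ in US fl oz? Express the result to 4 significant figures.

3.191e+6 US fluid ounces

1 cubic meter = 33814.0 US fl oz.
Thus 94.38 × 33814.0 ≈ 3.191e+6 US fl oz.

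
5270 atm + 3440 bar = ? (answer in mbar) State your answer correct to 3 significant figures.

8.78 × 10^6 mbar

5270 atm = 5.33983 × 10^6 mbar and 3440 bar = 3.44000 × 10^6 mbar.
5.33983 × 10^6 + 3.44000 × 10^6 ≈ 8.78 × 10^6 mbar.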